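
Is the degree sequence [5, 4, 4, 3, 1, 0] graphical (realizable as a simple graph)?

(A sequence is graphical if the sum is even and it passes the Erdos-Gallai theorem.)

Sum of degrees = 17. Sum is odd, so the sequence is NOT graphical.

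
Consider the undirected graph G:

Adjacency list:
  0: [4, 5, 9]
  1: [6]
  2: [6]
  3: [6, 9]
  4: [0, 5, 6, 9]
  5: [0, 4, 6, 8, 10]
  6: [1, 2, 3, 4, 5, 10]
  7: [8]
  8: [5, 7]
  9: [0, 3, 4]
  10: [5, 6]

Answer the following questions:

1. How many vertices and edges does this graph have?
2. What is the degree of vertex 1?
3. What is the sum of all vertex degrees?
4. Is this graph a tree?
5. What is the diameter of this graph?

Count: 11 vertices, 15 edges.
Vertex 1 has neighbors [6], degree = 1.
Handshaking lemma: 2 * 15 = 30.
A tree on 11 vertices has 10 edges. This graph has 15 edges (5 extra). Not a tree.
Diameter (longest shortest path) = 4.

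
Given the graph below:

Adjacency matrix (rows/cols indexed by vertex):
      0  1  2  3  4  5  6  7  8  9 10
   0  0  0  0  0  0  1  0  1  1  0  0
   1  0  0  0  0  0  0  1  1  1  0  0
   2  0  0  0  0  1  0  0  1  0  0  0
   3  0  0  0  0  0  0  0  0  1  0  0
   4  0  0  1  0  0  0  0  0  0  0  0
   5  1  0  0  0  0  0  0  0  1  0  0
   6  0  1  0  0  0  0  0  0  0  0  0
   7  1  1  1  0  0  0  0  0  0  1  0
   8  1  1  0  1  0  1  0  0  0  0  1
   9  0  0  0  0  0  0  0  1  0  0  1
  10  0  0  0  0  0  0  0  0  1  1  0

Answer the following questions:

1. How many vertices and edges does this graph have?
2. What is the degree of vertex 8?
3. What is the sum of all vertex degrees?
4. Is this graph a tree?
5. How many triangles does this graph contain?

Count: 11 vertices, 13 edges.
Vertex 8 has neighbors [0, 1, 3, 5, 10], degree = 5.
Handshaking lemma: 2 * 13 = 26.
A tree on 11 vertices has 10 edges. This graph has 13 edges (3 extra). Not a tree.
Number of triangles = 1.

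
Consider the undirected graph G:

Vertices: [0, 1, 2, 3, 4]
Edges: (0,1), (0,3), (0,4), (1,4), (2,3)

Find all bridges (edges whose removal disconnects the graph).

A bridge is an edge whose removal increases the number of connected components.
Bridges found: (0,3), (2,3)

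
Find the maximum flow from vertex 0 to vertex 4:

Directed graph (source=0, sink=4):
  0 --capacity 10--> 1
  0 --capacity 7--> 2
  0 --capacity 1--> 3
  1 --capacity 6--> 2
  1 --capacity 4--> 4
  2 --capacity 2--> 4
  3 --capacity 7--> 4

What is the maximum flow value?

Computing max flow:
  Flow on (0->1): 4/10
  Flow on (0->2): 2/7
  Flow on (0->3): 1/1
  Flow on (1->4): 4/4
  Flow on (2->4): 2/2
  Flow on (3->4): 1/7
Maximum flow = 7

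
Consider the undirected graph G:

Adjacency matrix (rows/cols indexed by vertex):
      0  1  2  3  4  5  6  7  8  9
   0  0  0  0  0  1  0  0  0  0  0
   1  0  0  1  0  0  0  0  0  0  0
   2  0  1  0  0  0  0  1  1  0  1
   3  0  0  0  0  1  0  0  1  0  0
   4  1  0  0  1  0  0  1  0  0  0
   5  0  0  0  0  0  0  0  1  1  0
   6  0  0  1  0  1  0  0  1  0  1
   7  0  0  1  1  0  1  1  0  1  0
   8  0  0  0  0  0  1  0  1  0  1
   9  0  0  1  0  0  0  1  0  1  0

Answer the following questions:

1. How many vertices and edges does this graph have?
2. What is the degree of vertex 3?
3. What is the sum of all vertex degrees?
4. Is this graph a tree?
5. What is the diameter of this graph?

Count: 10 vertices, 14 edges.
Vertex 3 has neighbors [4, 7], degree = 2.
Handshaking lemma: 2 * 14 = 28.
A tree on 10 vertices has 9 edges. This graph has 14 edges (5 extra). Not a tree.
Diameter (longest shortest path) = 4.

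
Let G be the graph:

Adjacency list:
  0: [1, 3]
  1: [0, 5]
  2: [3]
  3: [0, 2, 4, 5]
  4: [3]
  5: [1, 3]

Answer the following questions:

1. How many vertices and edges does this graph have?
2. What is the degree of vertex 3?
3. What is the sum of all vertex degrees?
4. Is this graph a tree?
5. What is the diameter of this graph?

Count: 6 vertices, 6 edges.
Vertex 3 has neighbors [0, 2, 4, 5], degree = 4.
Handshaking lemma: 2 * 6 = 12.
A tree on 6 vertices has 5 edges. This graph has 6 edges (1 extra). Not a tree.
Diameter (longest shortest path) = 3.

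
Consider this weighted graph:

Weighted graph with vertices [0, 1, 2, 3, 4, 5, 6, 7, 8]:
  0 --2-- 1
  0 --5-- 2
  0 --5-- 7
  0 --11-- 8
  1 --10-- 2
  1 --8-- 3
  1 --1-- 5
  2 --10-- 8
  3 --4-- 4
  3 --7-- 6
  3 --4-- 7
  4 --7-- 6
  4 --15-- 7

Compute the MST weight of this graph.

Applying Kruskal's algorithm (sort edges by weight, add if no cycle):
  Add (1,5) w=1
  Add (0,1) w=2
  Add (3,4) w=4
  Add (3,7) w=4
  Add (0,2) w=5
  Add (0,7) w=5
  Add (3,6) w=7
  Skip (4,6) w=7 (creates cycle)
  Skip (1,3) w=8 (creates cycle)
  Skip (1,2) w=10 (creates cycle)
  Add (2,8) w=10
  Skip (0,8) w=11 (creates cycle)
  Skip (4,7) w=15 (creates cycle)
MST weight = 38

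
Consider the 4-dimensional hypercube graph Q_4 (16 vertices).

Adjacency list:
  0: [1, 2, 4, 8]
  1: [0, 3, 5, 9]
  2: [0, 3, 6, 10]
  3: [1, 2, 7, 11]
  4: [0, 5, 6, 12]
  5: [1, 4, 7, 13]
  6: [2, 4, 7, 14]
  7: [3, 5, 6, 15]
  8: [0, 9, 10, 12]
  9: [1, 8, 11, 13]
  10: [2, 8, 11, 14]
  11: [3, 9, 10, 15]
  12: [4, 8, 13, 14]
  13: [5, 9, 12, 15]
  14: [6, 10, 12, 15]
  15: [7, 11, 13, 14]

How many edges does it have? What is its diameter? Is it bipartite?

The 4-dimensional hypercube Q_4 has 16 vertices and each vertex has degree 4.
Total edges = 16 * 4 / 2 = 32.
Diameter = 4 (max Hamming distance between binary labels).
Hypercubes are bipartite (partition by parity of binary representation).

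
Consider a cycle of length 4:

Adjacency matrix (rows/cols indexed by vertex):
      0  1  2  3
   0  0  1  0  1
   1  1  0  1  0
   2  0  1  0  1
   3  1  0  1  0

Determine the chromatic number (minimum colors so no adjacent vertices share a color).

This is an even cycle (C_4). Even cycles are bipartite.
Chromatic number = 2.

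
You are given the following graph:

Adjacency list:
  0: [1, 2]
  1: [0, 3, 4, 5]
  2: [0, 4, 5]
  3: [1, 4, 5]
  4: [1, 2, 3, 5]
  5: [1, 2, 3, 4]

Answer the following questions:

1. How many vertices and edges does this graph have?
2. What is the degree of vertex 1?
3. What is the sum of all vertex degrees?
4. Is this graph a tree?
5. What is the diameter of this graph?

Count: 6 vertices, 10 edges.
Vertex 1 has neighbors [0, 3, 4, 5], degree = 4.
Handshaking lemma: 2 * 10 = 20.
A tree on 6 vertices has 5 edges. This graph has 10 edges (5 extra). Not a tree.
Diameter (longest shortest path) = 2.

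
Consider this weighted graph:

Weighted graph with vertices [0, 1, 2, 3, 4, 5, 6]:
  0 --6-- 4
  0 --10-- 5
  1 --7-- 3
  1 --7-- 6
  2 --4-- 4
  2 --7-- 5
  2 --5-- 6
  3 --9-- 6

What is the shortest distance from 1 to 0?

Using Dijkstra's algorithm from vertex 1:
Shortest path: 1 -> 6 -> 2 -> 4 -> 0
Total weight: 7 + 5 + 4 + 6 = 22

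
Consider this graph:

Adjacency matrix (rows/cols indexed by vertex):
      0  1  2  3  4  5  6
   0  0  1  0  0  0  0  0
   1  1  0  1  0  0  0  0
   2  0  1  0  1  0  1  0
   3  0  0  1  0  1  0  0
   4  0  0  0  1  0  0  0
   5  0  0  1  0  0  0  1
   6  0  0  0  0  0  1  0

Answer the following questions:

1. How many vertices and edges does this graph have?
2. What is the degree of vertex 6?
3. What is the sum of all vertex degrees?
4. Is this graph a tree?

Count: 7 vertices, 6 edges.
Vertex 6 has neighbors [5], degree = 1.
Handshaking lemma: 2 * 6 = 12.
A graph is a tree iff it is connected and has exactly n-1 edges. This graph is connected (all 7 vertices in one component) and has 7-1 = 6 edges. It is a tree.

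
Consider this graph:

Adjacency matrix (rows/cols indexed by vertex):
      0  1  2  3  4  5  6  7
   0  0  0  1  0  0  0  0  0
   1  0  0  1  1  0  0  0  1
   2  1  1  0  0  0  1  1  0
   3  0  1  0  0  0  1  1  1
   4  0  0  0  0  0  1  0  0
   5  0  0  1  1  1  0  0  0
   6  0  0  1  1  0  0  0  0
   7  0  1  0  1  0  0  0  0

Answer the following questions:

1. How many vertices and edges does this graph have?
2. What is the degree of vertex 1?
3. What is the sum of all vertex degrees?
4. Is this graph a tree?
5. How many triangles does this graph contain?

Count: 8 vertices, 10 edges.
Vertex 1 has neighbors [2, 3, 7], degree = 3.
Handshaking lemma: 2 * 10 = 20.
A tree on 8 vertices has 7 edges. This graph has 10 edges (3 extra). Not a tree.
Number of triangles = 1.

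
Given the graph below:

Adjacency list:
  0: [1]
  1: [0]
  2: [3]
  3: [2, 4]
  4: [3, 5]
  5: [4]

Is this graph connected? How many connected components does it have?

Checking connectivity: the graph has 2 connected component(s).
Components: [[0, 1], [2, 3, 4, 5]]. The graph is NOT connected.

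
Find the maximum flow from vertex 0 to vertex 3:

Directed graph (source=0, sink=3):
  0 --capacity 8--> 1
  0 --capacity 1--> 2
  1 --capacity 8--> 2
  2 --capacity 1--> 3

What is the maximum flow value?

Computing max flow:
  Flow on (0->1): 1/8
  Flow on (1->2): 1/8
  Flow on (2->3): 1/1
Maximum flow = 1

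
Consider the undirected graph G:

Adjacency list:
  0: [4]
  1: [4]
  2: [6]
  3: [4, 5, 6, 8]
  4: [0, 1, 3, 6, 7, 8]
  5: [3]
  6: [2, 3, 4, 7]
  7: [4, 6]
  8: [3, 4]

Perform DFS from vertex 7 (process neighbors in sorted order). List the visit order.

DFS from vertex 7 (neighbors processed in ascending order):
Visit order: 7, 4, 0, 1, 3, 5, 6, 2, 8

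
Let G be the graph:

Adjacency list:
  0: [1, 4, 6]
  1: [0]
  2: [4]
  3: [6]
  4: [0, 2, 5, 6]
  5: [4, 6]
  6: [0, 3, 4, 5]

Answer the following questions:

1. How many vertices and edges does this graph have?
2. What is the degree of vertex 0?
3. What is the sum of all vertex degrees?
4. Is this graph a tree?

Count: 7 vertices, 8 edges.
Vertex 0 has neighbors [1, 4, 6], degree = 3.
Handshaking lemma: 2 * 8 = 16.
A tree on 7 vertices has 6 edges. This graph has 8 edges (2 extra). Not a tree.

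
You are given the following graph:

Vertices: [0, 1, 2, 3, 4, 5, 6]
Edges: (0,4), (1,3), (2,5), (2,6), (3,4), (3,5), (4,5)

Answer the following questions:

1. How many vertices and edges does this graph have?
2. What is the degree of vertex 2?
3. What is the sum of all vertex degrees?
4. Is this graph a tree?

Count: 7 vertices, 7 edges.
Vertex 2 has neighbors [5, 6], degree = 2.
Handshaking lemma: 2 * 7 = 14.
A tree on 7 vertices has 6 edges. This graph has 7 edges (1 extra). Not a tree.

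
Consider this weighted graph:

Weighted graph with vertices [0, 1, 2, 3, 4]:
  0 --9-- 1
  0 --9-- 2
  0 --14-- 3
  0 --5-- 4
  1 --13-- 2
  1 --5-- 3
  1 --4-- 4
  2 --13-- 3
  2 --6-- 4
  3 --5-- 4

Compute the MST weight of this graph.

Applying Kruskal's algorithm (sort edges by weight, add if no cycle):
  Add (1,4) w=4
  Add (0,4) w=5
  Add (1,3) w=5
  Skip (3,4) w=5 (creates cycle)
  Add (2,4) w=6
  Skip (0,1) w=9 (creates cycle)
  Skip (0,2) w=9 (creates cycle)
  Skip (1,2) w=13 (creates cycle)
  Skip (2,3) w=13 (creates cycle)
  Skip (0,3) w=14 (creates cycle)
MST weight = 20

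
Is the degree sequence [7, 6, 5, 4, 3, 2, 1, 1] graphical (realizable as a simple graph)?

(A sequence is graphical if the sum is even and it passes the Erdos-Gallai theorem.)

Sum of degrees = 29. Sum is odd, so the sequence is NOT graphical.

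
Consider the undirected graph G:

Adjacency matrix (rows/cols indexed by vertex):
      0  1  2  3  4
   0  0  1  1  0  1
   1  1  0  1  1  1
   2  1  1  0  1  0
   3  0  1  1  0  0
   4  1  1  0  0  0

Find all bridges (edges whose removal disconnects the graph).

No bridges found. The graph is 2-edge-connected (no single edge removal disconnects it).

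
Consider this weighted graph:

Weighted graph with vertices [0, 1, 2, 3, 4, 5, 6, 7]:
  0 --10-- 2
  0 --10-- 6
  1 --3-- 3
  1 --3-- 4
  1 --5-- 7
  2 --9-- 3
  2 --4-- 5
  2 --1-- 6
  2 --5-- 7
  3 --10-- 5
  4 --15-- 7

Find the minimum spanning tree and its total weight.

Applying Kruskal's algorithm (sort edges by weight, add if no cycle):
  Add (2,6) w=1
  Add (1,3) w=3
  Add (1,4) w=3
  Add (2,5) w=4
  Add (1,7) w=5
  Add (2,7) w=5
  Skip (2,3) w=9 (creates cycle)
  Add (0,2) w=10
  Skip (0,6) w=10 (creates cycle)
  Skip (3,5) w=10 (creates cycle)
  Skip (4,7) w=15 (creates cycle)
MST weight = 31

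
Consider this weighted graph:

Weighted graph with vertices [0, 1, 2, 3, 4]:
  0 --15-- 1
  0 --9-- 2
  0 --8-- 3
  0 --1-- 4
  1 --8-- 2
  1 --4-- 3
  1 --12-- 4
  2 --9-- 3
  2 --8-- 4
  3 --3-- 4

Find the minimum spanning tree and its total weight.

Applying Kruskal's algorithm (sort edges by weight, add if no cycle):
  Add (0,4) w=1
  Add (3,4) w=3
  Add (1,3) w=4
  Skip (0,3) w=8 (creates cycle)
  Add (1,2) w=8
  Skip (2,4) w=8 (creates cycle)
  Skip (0,2) w=9 (creates cycle)
  Skip (2,3) w=9 (creates cycle)
  Skip (1,4) w=12 (creates cycle)
  Skip (0,1) w=15 (creates cycle)
MST weight = 16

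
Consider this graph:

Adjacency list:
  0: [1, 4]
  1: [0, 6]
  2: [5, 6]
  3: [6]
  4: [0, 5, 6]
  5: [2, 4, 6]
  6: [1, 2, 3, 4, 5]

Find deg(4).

Vertex 4 has neighbors [0, 5, 6], so deg(4) = 3.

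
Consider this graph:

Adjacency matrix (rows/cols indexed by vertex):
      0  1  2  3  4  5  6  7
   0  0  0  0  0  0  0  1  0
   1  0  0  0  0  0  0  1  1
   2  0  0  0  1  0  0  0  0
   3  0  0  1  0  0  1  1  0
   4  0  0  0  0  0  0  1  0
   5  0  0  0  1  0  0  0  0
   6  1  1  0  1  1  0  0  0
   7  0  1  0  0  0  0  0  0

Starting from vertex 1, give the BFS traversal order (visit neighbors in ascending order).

BFS from vertex 1 (neighbors processed in ascending order):
Visit order: 1, 6, 7, 0, 3, 4, 2, 5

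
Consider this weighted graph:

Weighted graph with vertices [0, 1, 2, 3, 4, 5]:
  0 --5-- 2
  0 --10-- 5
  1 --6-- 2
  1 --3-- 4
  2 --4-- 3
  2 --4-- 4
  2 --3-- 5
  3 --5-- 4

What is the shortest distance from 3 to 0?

Using Dijkstra's algorithm from vertex 3:
Shortest path: 3 -> 2 -> 0
Total weight: 4 + 5 = 9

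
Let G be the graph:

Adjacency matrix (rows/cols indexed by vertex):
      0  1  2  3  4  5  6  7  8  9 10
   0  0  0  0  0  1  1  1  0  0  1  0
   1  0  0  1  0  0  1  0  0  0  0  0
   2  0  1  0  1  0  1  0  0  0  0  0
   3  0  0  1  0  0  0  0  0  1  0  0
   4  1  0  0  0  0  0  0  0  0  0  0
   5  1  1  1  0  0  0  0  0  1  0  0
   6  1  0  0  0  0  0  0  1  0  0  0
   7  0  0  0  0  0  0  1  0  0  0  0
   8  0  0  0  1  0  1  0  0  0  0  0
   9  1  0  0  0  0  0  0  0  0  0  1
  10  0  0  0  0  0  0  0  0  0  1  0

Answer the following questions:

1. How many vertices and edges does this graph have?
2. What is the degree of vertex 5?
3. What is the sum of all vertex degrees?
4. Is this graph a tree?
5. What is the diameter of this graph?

Count: 11 vertices, 12 edges.
Vertex 5 has neighbors [0, 1, 2, 8], degree = 4.
Handshaking lemma: 2 * 12 = 24.
A tree on 11 vertices has 10 edges. This graph has 12 edges (2 extra). Not a tree.
Diameter (longest shortest path) = 5.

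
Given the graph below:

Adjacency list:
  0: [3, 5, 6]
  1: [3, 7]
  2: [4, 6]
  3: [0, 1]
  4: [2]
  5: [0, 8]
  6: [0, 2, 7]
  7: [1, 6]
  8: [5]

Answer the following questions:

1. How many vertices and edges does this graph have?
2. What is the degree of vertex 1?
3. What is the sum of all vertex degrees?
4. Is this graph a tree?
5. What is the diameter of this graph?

Count: 9 vertices, 9 edges.
Vertex 1 has neighbors [3, 7], degree = 2.
Handshaking lemma: 2 * 9 = 18.
A tree on 9 vertices has 8 edges. This graph has 9 edges (1 extra). Not a tree.
Diameter (longest shortest path) = 5.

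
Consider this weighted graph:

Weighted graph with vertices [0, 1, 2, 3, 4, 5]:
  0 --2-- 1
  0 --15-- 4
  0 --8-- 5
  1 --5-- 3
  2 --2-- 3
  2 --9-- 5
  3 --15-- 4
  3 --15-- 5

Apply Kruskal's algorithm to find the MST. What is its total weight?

Applying Kruskal's algorithm (sort edges by weight, add if no cycle):
  Add (0,1) w=2
  Add (2,3) w=2
  Add (1,3) w=5
  Add (0,5) w=8
  Skip (2,5) w=9 (creates cycle)
  Add (0,4) w=15
  Skip (3,5) w=15 (creates cycle)
  Skip (3,4) w=15 (creates cycle)
MST weight = 32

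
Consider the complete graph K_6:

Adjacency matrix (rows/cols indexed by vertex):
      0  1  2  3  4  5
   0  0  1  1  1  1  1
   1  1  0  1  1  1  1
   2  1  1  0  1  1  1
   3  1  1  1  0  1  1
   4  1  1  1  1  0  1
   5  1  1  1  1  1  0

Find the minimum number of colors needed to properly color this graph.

In K_6, every vertex is adjacent to every other vertex.
Each vertex needs a unique color.
Chromatic number = 6.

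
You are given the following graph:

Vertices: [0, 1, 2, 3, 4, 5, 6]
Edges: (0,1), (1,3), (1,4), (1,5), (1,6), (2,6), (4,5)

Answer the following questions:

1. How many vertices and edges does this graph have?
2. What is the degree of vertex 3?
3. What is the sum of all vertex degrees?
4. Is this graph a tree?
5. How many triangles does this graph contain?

Count: 7 vertices, 7 edges.
Vertex 3 has neighbors [1], degree = 1.
Handshaking lemma: 2 * 7 = 14.
A tree on 7 vertices has 6 edges. This graph has 7 edges (1 extra). Not a tree.
Number of triangles = 1.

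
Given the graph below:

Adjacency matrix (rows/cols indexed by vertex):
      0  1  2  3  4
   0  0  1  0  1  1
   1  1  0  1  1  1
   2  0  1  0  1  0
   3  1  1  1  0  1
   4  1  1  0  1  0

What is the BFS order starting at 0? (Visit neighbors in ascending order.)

BFS from vertex 0 (neighbors processed in ascending order):
Visit order: 0, 1, 3, 4, 2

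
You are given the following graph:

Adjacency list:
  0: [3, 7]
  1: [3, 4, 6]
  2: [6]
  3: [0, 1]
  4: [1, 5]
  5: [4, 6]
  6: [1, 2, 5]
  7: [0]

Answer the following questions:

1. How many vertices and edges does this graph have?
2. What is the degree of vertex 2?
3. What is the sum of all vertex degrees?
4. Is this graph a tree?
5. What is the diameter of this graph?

Count: 8 vertices, 8 edges.
Vertex 2 has neighbors [6], degree = 1.
Handshaking lemma: 2 * 8 = 16.
A tree on 8 vertices has 7 edges. This graph has 8 edges (1 extra). Not a tree.
Diameter (longest shortest path) = 5.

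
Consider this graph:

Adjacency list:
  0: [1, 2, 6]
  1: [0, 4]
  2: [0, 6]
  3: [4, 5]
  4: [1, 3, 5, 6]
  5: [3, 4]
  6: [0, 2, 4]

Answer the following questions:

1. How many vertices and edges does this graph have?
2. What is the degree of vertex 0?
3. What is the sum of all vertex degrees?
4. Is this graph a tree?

Count: 7 vertices, 9 edges.
Vertex 0 has neighbors [1, 2, 6], degree = 3.
Handshaking lemma: 2 * 9 = 18.
A tree on 7 vertices has 6 edges. This graph has 9 edges (3 extra). Not a tree.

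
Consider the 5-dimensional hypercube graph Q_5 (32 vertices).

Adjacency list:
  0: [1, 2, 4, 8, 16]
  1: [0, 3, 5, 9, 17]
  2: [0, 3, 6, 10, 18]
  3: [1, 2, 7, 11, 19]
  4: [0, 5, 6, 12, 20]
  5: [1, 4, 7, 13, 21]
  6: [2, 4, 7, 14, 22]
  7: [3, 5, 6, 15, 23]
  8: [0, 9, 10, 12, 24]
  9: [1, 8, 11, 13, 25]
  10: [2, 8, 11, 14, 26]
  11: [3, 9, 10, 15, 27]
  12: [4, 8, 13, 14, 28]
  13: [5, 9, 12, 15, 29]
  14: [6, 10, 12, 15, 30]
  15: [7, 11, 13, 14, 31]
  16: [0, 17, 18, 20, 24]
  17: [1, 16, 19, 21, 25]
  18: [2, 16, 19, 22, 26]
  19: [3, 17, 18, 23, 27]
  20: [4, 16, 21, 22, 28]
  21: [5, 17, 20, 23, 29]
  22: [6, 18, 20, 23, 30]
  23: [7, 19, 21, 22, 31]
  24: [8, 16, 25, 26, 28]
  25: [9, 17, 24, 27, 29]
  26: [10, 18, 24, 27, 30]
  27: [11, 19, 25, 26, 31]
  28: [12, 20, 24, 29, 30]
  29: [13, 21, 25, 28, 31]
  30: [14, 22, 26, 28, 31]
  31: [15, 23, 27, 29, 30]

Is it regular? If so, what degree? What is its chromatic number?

In Q_5, every vertex has exactly 5 neighbors (flip one of 5 bits), so it is 5-regular.
Q_5 is bipartite (partition by bit-parity), so chromatic number = 2.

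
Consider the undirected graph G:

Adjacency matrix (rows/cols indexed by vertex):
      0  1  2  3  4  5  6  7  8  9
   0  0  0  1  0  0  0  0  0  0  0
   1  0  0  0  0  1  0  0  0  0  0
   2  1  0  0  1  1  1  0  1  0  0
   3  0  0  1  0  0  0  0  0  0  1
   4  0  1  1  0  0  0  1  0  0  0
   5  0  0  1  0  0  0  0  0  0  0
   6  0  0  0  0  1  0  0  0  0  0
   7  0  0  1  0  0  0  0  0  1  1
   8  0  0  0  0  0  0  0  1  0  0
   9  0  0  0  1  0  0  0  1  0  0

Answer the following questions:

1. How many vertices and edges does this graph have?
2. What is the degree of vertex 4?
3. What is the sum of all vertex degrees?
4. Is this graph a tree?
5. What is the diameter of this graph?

Count: 10 vertices, 10 edges.
Vertex 4 has neighbors [1, 2, 6], degree = 3.
Handshaking lemma: 2 * 10 = 20.
A tree on 10 vertices has 9 edges. This graph has 10 edges (1 extra). Not a tree.
Diameter (longest shortest path) = 4.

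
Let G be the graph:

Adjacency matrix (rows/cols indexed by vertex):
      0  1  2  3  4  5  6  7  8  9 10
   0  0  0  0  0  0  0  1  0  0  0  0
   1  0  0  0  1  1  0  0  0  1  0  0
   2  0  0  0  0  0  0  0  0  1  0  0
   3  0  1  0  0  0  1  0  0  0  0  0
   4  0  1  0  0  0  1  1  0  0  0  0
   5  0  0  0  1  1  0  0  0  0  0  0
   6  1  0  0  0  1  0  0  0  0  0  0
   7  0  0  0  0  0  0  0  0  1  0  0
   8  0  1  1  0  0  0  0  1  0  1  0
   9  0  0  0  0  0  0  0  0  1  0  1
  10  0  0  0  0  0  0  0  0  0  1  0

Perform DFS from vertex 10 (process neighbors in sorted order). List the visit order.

DFS from vertex 10 (neighbors processed in ascending order):
Visit order: 10, 9, 8, 1, 3, 5, 4, 6, 0, 2, 7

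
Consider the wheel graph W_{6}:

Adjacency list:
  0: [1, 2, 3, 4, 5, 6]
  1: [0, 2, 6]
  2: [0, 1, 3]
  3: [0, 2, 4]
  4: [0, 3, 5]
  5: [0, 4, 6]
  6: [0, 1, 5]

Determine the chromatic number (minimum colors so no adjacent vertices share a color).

W_{6} = C_{6} plus a hub adjacent to every cycle vertex.
The outer cycle needs 2 colors (even cycle); the hub is adjacent to all of them so needs a fresh color.
Chromatic number = 2 + 1 = 3.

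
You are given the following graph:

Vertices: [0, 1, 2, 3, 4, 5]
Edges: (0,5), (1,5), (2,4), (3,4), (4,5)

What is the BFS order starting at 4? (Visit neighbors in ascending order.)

BFS from vertex 4 (neighbors processed in ascending order):
Visit order: 4, 2, 3, 5, 0, 1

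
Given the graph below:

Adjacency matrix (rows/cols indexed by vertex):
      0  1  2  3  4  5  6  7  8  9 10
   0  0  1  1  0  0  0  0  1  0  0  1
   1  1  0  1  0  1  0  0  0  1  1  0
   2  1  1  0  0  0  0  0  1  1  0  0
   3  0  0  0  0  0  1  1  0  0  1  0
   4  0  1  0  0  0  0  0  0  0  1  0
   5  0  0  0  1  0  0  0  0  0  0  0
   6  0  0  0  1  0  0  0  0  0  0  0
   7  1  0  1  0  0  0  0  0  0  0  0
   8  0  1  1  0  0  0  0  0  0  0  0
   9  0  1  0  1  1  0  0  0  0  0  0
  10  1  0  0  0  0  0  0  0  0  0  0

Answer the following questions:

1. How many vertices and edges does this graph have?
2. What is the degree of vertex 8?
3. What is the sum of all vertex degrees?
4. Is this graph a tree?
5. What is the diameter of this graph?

Count: 11 vertices, 14 edges.
Vertex 8 has neighbors [1, 2], degree = 2.
Handshaking lemma: 2 * 14 = 28.
A tree on 11 vertices has 10 edges. This graph has 14 edges (4 extra). Not a tree.
Diameter (longest shortest path) = 5.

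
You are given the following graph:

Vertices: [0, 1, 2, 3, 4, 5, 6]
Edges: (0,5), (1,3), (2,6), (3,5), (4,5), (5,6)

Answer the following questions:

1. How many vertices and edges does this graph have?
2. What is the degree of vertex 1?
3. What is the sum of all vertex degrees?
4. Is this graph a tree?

Count: 7 vertices, 6 edges.
Vertex 1 has neighbors [3], degree = 1.
Handshaking lemma: 2 * 6 = 12.
A graph is a tree iff it is connected and has exactly n-1 edges. This graph is connected (all 7 vertices in one component) and has 7-1 = 6 edges. It is a tree.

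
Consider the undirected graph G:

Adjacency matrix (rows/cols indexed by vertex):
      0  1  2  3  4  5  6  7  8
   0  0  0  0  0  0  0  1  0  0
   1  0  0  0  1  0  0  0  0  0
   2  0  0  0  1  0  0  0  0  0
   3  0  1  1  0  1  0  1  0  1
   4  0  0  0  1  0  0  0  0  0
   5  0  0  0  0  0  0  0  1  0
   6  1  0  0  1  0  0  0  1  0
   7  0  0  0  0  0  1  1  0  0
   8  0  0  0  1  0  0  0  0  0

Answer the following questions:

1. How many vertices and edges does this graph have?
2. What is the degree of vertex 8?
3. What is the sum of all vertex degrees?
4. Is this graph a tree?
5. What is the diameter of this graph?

Count: 9 vertices, 8 edges.
Vertex 8 has neighbors [3], degree = 1.
Handshaking lemma: 2 * 8 = 16.
A graph is a tree iff it is connected and has exactly n-1 edges. This graph is connected (all 9 vertices in one component) and has 9-1 = 8 edges. It is a tree.
Diameter (longest shortest path) = 4.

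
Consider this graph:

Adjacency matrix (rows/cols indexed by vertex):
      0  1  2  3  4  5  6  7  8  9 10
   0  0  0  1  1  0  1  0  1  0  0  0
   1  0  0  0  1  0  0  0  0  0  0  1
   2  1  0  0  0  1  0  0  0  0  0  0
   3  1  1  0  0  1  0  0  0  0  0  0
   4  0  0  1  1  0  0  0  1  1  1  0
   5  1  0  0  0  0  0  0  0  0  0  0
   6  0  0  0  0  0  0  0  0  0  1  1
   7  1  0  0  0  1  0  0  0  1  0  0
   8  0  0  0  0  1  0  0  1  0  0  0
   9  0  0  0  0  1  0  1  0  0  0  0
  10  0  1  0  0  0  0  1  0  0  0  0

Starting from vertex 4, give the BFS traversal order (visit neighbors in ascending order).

BFS from vertex 4 (neighbors processed in ascending order):
Visit order: 4, 2, 3, 7, 8, 9, 0, 1, 6, 5, 10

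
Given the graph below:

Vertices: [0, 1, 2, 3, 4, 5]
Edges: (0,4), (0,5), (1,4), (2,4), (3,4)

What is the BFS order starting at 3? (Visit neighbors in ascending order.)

BFS from vertex 3 (neighbors processed in ascending order):
Visit order: 3, 4, 0, 1, 2, 5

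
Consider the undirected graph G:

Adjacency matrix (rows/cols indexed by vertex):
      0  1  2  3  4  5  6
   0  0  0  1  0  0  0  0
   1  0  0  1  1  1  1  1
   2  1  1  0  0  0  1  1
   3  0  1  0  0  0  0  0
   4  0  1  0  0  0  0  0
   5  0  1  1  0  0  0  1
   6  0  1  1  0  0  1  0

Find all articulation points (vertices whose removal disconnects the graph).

An articulation point is a vertex whose removal disconnects the graph.
Articulation points: [1, 2]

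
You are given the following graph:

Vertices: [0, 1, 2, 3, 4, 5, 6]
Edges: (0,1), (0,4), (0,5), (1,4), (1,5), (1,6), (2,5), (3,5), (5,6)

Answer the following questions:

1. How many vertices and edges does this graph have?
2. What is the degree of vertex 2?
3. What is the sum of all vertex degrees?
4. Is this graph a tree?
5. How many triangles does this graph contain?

Count: 7 vertices, 9 edges.
Vertex 2 has neighbors [5], degree = 1.
Handshaking lemma: 2 * 9 = 18.
A tree on 7 vertices has 6 edges. This graph has 9 edges (3 extra). Not a tree.
Number of triangles = 3.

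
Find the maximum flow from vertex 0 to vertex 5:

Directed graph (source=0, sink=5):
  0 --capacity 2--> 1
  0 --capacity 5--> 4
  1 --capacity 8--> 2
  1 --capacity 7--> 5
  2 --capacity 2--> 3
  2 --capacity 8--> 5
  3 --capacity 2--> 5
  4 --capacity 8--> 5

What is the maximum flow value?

Computing max flow:
  Flow on (0->1): 2/2
  Flow on (0->4): 5/5
  Flow on (1->5): 2/7
  Flow on (4->5): 5/8
Maximum flow = 7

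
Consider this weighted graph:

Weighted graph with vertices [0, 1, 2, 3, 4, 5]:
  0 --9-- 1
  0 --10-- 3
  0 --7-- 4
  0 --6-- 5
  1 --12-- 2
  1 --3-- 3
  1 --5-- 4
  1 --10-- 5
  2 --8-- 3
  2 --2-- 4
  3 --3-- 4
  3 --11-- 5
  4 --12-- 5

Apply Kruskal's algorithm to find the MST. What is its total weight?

Applying Kruskal's algorithm (sort edges by weight, add if no cycle):
  Add (2,4) w=2
  Add (1,3) w=3
  Add (3,4) w=3
  Skip (1,4) w=5 (creates cycle)
  Add (0,5) w=6
  Add (0,4) w=7
  Skip (2,3) w=8 (creates cycle)
  Skip (0,1) w=9 (creates cycle)
  Skip (0,3) w=10 (creates cycle)
  Skip (1,5) w=10 (creates cycle)
  Skip (3,5) w=11 (creates cycle)
  Skip (1,2) w=12 (creates cycle)
  Skip (4,5) w=12 (creates cycle)
MST weight = 21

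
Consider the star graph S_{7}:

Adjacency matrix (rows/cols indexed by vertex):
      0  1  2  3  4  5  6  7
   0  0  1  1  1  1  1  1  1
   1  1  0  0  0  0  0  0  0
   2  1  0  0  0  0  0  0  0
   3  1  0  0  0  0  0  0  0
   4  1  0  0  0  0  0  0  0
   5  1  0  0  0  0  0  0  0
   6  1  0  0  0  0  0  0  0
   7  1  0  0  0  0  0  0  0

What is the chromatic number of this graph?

S_{7} has one hub adjacent to 7 leaves; leaves are pairwise non-adjacent.
Color the hub 0 and every leaf 1.
Chromatic number = 2.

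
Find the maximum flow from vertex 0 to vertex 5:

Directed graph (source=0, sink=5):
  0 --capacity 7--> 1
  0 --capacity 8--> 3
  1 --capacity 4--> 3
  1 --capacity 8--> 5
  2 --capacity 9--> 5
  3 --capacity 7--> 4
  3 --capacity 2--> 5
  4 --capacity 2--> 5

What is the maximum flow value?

Computing max flow:
  Flow on (0->1): 7/7
  Flow on (0->3): 4/8
  Flow on (1->5): 7/8
  Flow on (3->4): 2/7
  Flow on (3->5): 2/2
  Flow on (4->5): 2/2
Maximum flow = 11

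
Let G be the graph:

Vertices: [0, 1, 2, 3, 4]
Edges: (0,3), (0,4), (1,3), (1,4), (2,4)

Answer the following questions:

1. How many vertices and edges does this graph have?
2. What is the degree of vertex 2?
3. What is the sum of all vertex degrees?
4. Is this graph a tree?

Count: 5 vertices, 5 edges.
Vertex 2 has neighbors [4], degree = 1.
Handshaking lemma: 2 * 5 = 10.
A tree on 5 vertices has 4 edges. This graph has 5 edges (1 extra). Not a tree.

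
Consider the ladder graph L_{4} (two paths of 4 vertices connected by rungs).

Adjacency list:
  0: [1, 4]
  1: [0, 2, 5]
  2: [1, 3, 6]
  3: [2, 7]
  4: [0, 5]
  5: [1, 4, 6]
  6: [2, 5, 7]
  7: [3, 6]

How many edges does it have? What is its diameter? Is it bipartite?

Ladder graph L_{4}: 4 rungs + 2 * (4-1) path edges = 4 + 6 = 10 edges.
Diameter = 4.
Ladder graphs are bipartite (alternating coloring along each path).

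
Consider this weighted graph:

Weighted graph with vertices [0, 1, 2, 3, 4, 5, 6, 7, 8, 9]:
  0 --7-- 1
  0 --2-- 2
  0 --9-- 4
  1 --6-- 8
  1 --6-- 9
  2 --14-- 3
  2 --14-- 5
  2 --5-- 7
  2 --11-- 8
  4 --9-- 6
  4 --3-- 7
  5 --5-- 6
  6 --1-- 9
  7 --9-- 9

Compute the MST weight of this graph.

Applying Kruskal's algorithm (sort edges by weight, add if no cycle):
  Add (6,9) w=1
  Add (0,2) w=2
  Add (4,7) w=3
  Add (2,7) w=5
  Add (5,6) w=5
  Add (1,9) w=6
  Add (1,8) w=6
  Add (0,1) w=7
  Skip (0,4) w=9 (creates cycle)
  Skip (4,6) w=9 (creates cycle)
  Skip (7,9) w=9 (creates cycle)
  Skip (2,8) w=11 (creates cycle)
  Add (2,3) w=14
  Skip (2,5) w=14 (creates cycle)
MST weight = 49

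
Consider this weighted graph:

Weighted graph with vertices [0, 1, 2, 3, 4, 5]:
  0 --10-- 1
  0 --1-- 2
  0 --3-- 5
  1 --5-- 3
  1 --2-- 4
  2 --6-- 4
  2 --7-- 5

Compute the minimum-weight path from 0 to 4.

Using Dijkstra's algorithm from vertex 0:
Shortest path: 0 -> 2 -> 4
Total weight: 1 + 6 = 7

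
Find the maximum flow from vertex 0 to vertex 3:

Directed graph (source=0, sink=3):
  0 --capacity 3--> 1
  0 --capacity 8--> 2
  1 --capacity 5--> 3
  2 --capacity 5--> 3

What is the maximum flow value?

Computing max flow:
  Flow on (0->1): 3/3
  Flow on (0->2): 5/8
  Flow on (1->3): 3/5
  Flow on (2->3): 5/5
Maximum flow = 8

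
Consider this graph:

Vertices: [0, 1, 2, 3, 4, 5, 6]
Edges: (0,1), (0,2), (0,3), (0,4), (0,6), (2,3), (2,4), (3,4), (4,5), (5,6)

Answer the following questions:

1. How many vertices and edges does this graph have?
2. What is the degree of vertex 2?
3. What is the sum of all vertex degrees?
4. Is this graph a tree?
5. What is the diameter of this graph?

Count: 7 vertices, 10 edges.
Vertex 2 has neighbors [0, 3, 4], degree = 3.
Handshaking lemma: 2 * 10 = 20.
A tree on 7 vertices has 6 edges. This graph has 10 edges (4 extra). Not a tree.
Diameter (longest shortest path) = 3.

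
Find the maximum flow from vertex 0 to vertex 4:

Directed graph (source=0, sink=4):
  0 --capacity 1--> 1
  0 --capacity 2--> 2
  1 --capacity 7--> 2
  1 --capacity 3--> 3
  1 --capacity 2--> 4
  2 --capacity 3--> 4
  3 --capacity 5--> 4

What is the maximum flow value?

Computing max flow:
  Flow on (0->1): 1/1
  Flow on (0->2): 2/2
  Flow on (1->4): 1/2
  Flow on (2->4): 2/3
Maximum flow = 3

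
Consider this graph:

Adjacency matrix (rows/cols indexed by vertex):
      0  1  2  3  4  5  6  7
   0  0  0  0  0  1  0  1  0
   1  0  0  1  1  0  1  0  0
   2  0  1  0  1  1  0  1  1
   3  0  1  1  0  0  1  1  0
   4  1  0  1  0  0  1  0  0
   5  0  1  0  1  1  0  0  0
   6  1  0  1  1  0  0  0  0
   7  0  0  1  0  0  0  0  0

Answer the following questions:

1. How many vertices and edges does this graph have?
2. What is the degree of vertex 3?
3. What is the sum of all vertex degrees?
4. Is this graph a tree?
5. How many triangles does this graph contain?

Count: 8 vertices, 12 edges.
Vertex 3 has neighbors [1, 2, 5, 6], degree = 4.
Handshaking lemma: 2 * 12 = 24.
A tree on 8 vertices has 7 edges. This graph has 12 edges (5 extra). Not a tree.
Number of triangles = 3.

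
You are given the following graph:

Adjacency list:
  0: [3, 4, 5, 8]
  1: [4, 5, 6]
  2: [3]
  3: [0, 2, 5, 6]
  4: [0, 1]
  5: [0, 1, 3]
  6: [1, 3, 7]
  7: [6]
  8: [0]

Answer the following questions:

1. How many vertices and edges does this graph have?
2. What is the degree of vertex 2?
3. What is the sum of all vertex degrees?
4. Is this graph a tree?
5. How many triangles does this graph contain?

Count: 9 vertices, 11 edges.
Vertex 2 has neighbors [3], degree = 1.
Handshaking lemma: 2 * 11 = 22.
A tree on 9 vertices has 8 edges. This graph has 11 edges (3 extra). Not a tree.
Number of triangles = 1.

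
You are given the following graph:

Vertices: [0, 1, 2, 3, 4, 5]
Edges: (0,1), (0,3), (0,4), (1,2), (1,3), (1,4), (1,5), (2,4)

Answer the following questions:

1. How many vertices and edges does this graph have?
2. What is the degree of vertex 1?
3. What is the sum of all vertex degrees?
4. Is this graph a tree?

Count: 6 vertices, 8 edges.
Vertex 1 has neighbors [0, 2, 3, 4, 5], degree = 5.
Handshaking lemma: 2 * 8 = 16.
A tree on 6 vertices has 5 edges. This graph has 8 edges (3 extra). Not a tree.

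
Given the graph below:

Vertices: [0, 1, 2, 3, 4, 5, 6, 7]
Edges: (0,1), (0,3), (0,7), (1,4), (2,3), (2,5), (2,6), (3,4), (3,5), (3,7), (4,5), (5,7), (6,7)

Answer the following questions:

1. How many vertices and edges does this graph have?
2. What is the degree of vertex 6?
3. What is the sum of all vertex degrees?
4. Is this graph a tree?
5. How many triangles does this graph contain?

Count: 8 vertices, 13 edges.
Vertex 6 has neighbors [2, 7], degree = 2.
Handshaking lemma: 2 * 13 = 26.
A tree on 8 vertices has 7 edges. This graph has 13 edges (6 extra). Not a tree.
Number of triangles = 4.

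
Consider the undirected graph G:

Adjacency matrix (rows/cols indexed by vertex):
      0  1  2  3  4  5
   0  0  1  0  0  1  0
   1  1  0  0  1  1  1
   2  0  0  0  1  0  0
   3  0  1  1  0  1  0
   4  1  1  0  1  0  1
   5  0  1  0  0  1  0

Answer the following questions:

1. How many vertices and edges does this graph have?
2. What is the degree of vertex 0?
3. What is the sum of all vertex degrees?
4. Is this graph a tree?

Count: 6 vertices, 8 edges.
Vertex 0 has neighbors [1, 4], degree = 2.
Handshaking lemma: 2 * 8 = 16.
A tree on 6 vertices has 5 edges. This graph has 8 edges (3 extra). Not a tree.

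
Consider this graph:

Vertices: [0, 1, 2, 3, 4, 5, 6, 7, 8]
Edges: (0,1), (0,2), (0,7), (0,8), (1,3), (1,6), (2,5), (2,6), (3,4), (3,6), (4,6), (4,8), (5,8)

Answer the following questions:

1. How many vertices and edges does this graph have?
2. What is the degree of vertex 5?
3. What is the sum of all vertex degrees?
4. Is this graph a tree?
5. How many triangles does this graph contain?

Count: 9 vertices, 13 edges.
Vertex 5 has neighbors [2, 8], degree = 2.
Handshaking lemma: 2 * 13 = 26.
A tree on 9 vertices has 8 edges. This graph has 13 edges (5 extra). Not a tree.
Number of triangles = 2.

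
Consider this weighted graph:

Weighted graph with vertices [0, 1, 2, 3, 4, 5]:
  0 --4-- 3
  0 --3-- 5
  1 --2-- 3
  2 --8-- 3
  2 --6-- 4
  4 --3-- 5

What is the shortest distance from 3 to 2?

Using Dijkstra's algorithm from vertex 3:
Shortest path: 3 -> 2
Total weight: 8 = 8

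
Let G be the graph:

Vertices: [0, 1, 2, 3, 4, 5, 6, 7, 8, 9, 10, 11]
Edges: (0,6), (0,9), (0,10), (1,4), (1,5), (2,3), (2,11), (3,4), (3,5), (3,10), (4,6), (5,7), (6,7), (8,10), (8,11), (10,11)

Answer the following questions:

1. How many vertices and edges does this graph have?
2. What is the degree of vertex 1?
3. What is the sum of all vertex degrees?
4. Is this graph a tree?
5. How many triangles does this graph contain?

Count: 12 vertices, 16 edges.
Vertex 1 has neighbors [4, 5], degree = 2.
Handshaking lemma: 2 * 16 = 32.
A tree on 12 vertices has 11 edges. This graph has 16 edges (5 extra). Not a tree.
Number of triangles = 1.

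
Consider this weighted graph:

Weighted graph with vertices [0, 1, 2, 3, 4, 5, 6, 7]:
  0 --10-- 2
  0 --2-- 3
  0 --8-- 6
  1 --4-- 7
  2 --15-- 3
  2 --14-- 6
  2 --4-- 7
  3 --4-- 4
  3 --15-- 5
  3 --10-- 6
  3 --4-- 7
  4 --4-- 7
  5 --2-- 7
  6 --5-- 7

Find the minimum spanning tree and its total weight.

Applying Kruskal's algorithm (sort edges by weight, add if no cycle):
  Add (0,3) w=2
  Add (5,7) w=2
  Add (1,7) w=4
  Add (2,7) w=4
  Add (3,4) w=4
  Add (3,7) w=4
  Skip (4,7) w=4 (creates cycle)
  Add (6,7) w=5
  Skip (0,6) w=8 (creates cycle)
  Skip (0,2) w=10 (creates cycle)
  Skip (3,6) w=10 (creates cycle)
  Skip (2,6) w=14 (creates cycle)
  Skip (2,3) w=15 (creates cycle)
  Skip (3,5) w=15 (creates cycle)
MST weight = 25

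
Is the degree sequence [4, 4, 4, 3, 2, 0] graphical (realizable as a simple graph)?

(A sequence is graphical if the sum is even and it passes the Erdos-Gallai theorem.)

Sum of degrees = 17. Sum is odd, so the sequence is NOT graphical.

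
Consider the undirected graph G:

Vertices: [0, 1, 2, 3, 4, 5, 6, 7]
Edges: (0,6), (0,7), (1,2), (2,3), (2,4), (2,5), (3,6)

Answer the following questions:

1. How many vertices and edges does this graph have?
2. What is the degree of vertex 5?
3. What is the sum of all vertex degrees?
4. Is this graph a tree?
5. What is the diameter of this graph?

Count: 8 vertices, 7 edges.
Vertex 5 has neighbors [2], degree = 1.
Handshaking lemma: 2 * 7 = 14.
A graph is a tree iff it is connected and has exactly n-1 edges. This graph is connected (all 8 vertices in one component) and has 8-1 = 7 edges. It is a tree.
Diameter (longest shortest path) = 5.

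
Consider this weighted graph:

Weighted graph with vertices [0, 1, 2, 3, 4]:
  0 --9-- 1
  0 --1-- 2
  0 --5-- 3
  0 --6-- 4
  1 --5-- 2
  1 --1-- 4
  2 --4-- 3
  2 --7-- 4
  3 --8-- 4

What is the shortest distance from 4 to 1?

Using Dijkstra's algorithm from vertex 4:
Shortest path: 4 -> 1
Total weight: 1 = 1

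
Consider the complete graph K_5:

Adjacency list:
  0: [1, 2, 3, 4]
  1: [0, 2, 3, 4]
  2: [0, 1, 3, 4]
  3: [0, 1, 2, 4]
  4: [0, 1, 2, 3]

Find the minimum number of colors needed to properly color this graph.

In K_5, every vertex is adjacent to every other vertex.
Each vertex needs a unique color.
Chromatic number = 5.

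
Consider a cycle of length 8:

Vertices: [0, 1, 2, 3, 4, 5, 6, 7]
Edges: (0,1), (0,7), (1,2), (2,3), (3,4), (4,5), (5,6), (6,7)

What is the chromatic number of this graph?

This is an even cycle (C_8). Even cycles are bipartite.
Chromatic number = 2.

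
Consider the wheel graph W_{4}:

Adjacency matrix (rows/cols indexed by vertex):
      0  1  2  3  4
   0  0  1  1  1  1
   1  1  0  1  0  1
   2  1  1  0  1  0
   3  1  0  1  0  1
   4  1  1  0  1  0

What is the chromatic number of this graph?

W_{4} = C_{4} plus a hub adjacent to every cycle vertex.
The outer cycle needs 2 colors (even cycle); the hub is adjacent to all of them so needs a fresh color.
Chromatic number = 2 + 1 = 3.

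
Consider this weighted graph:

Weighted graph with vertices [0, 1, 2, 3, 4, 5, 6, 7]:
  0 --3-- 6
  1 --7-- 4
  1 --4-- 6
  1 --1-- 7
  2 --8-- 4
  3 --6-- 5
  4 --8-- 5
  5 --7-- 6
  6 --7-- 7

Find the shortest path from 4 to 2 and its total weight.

Using Dijkstra's algorithm from vertex 4:
Shortest path: 4 -> 2
Total weight: 8 = 8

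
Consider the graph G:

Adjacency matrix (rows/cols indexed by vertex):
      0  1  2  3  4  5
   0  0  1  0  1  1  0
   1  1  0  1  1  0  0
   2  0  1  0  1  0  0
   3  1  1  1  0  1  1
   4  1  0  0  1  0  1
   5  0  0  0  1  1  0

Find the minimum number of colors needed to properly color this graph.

The graph has a maximum clique of size 3 (lower bound on chromatic number).
A valid 3-coloring: {0: 1, 1: 2, 2: 1, 3: 0, 4: 2, 5: 1}.
Chromatic number = 3.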